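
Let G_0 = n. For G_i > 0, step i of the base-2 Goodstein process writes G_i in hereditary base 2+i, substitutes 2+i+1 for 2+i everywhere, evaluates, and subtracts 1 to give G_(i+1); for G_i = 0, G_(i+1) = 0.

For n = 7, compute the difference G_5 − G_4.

776886

step 0: 7 = 2^2 + 2 + 1; sub 3 for 2: 3^3 + 3 + 1; = 31; G_1 = 31−1 = 30
step 1: 30 = 3^3 + 3; sub 4 for 3: 4^4 + 4; = 260; G_2 = 260−1 = 259
step 2: 259 = 4^4 + 3; sub 5 for 4: 5^5 + 3; = 3128; G_3 = 3128−1 = 3127
step 3: 3127 = 5^5 + 2; sub 6 for 5: 6^6 + 2; = 46658; G_4 = 46658−1 = 46657
step 4: 46657 = 6^6 + 1; sub 7 for 6: 7^7 + 1; = 823544; G_5 = 823544−1 = 823543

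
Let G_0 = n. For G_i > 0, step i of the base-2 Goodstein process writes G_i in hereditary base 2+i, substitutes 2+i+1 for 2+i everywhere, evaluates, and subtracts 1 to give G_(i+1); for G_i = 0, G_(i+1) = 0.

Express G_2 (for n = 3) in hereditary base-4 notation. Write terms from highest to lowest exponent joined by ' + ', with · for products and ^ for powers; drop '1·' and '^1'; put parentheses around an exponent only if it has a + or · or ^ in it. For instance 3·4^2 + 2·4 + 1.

3 —HB2→ 2 + 1 —bump→ 3 + 1 = 4 —(−1)→ 3
3 —HB3→ 3 —bump→ 4 = 4 —(−1)→ 3

3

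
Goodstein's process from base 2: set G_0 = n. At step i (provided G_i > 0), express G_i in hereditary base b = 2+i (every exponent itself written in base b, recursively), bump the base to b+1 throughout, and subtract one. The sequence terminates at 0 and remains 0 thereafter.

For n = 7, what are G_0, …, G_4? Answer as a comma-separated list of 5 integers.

G_0 = 7. HB_2(7) = 2^2 + 2 + 1. Bump = 31. G_1 = 30.
G_1 = 30. HB_3(30) = 3^3 + 3. Bump = 260. G_2 = 259.
G_2 = 259. HB_4(259) = 4^4 + 3. Bump = 3128. G_3 = 3127.
G_3 = 3127. HB_5(3127) = 5^5 + 2. Bump = 46658. G_4 = 46657.

7, 30, 259, 3127, 46657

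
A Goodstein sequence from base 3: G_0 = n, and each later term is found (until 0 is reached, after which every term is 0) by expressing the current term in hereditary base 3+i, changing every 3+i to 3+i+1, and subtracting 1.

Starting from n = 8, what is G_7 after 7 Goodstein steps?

G_0=8  [base 3] 2·3 + 2  →[3↦4]→  2·4 + 2 = 10  −1 ⇒ G_1=9
G_1=9  [base 4] 2·4 + 1  →[4↦5]→  2·5 + 1 = 11  −1 ⇒ G_2=10
G_2=10  [base 5] 2·5  →[5↦6]→  2·6 = 12  −1 ⇒ G_3=11
G_3=11  [base 6] 6 + 5  →[6↦7]→  7 + 5 = 12  −1 ⇒ G_4=11
G_4=11  [base 7] 7 + 4  →[7↦8]→  8 + 4 = 12  −1 ⇒ G_5=11
G_5=11  [base 8] 8 + 3  →[8↦9]→  9 + 3 = 12  −1 ⇒ G_6=11
G_6=11  [base 9] 9 + 2  →[9↦10]→  10 + 2 = 12  −1 ⇒ G_7=11
G_7=11  [base 10] 10 + 1  →[10↦11]→  11 + 1 = 12  −1 ⇒ G_8=11

11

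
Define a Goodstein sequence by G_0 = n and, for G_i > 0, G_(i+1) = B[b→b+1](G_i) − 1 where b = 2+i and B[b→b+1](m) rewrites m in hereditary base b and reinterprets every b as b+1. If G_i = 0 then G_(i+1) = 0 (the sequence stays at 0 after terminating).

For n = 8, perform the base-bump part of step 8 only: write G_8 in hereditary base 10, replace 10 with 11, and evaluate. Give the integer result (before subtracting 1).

G_0 = 8. HB_2(8) = 2^(2 + 1). Bump = 81. G_1 = 80.
G_1 = 80. HB_3(80) = 2·3^3 + 2·3^2 + 2·3 + 2. Bump = 554. G_2 = 553.
G_2 = 553. HB_4(553) = 2·4^4 + 2·4^2 + 2·4 + 1. Bump = 6311. G_3 = 6310.
G_3 = 6310. HB_5(6310) = 2·5^5 + 2·5^2 + 2·5. Bump = 93396. G_4 = 93395.
G_4 = 93395. HB_6(93395) = 2·6^6 + 2·6^2 + 6 + 5. Bump = 1647196. G_5 = 1647195.
G_5 = 1647195. HB_7(1647195) = 2·7^7 + 2·7^2 + 7 + 4. Bump = 33554572. G_6 = 33554571.
G_6 = 33554571. HB_8(33554571) = 2·8^8 + 2·8^2 + 8 + 3. Bump = 774841152. G_7 = 774841151.
G_7 = 774841151. HB_9(774841151) = 2·9^9 + 2·9^2 + 9 + 2. Bump = 20000000212. G_8 = 20000000211.

570623341476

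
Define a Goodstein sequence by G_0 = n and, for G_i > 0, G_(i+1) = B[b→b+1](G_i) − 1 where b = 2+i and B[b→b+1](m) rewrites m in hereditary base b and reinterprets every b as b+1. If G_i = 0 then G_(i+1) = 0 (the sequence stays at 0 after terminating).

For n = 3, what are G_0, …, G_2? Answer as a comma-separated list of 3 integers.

[0] 3 ≡ 2 + 1 (base 2). Lift 3: 4. −1: 3.
[1] 3 ≡ 3 (base 3). Lift 4: 4. −1: 3.

3, 3, 3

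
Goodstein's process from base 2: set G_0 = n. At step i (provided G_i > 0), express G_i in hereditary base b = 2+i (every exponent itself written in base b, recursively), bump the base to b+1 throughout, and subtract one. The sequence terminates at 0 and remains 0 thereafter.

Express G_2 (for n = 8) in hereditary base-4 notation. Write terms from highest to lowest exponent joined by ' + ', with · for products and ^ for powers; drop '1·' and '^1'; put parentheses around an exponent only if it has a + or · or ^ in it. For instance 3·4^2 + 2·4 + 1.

8 —HB2→ 2^(2 + 1) —bump→ 3^(3 + 1) = 81 —(−1)→ 80
80 —HB3→ 2·3^3 + 2·3^2 + 2·3 + 2 —bump→ 2·4^4 + 2·4^2 + 2·4 + 2 = 554 —(−1)→ 553
553 —HB4→ 2·4^4 + 2·4^2 + 2·4 + 1 —bump→ 2·5^5 + 2·5^2 + 2·5 + 1 = 6311 —(−1)→ 6310

2·4^4 + 2·4^2 + 2·4 + 1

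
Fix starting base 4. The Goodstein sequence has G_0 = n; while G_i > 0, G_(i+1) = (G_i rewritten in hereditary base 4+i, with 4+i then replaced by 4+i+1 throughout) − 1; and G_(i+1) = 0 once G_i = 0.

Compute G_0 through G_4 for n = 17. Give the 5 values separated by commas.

base 4: 17 = 4^2 + 1; at 5: 5^2 + 1 = 26; next = 25
base 5: 25 = 5^2; at 6: 6^2 = 36; next = 35
base 6: 35 = 5·6 + 5; at 7: 5·7 + 5 = 40; next = 39
base 7: 39 = 5·7 + 4; at 8: 5·8 + 4 = 44; next = 43

17, 25, 35, 39, 43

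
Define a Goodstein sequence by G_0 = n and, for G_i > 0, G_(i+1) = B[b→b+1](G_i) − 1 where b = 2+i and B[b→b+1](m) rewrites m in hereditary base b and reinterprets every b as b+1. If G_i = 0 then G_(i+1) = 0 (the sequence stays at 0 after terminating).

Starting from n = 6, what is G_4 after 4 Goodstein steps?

46655

base 2: 6 = 2^2 + 2; at 3: 3^3 + 3 = 30; next = 29
base 3: 29 = 3^3 + 2; at 4: 4^4 + 2 = 258; next = 257
base 4: 257 = 4^4 + 1; at 5: 5^5 + 1 = 3126; next = 3125
base 5: 3125 = 5^5; at 6: 6^6 = 46656; next = 46655
base 6: 46655 = 5·6^5 + 5·6^4 + 5·6^3 + 5·6^2 + 5·6 + 5; at 7: 5·7^5 + 5·7^4 + 5·7^3 + 5·7^2 + 5·7 + 5 = 98040; next = 98039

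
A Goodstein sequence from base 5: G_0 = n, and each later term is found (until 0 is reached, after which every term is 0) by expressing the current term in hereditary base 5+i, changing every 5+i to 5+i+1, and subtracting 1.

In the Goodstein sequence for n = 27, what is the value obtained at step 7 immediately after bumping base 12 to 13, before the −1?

94

base 5: 27 = 5^2 + 2; at 6: 6^2 + 2 = 38; next = 37
base 6: 37 = 6^2 + 1; at 7: 7^2 + 1 = 50; next = 49
base 7: 49 = 7^2; at 8: 8^2 = 64; next = 63
base 8: 63 = 7·8 + 7; at 9: 7·9 + 7 = 70; next = 69
base 9: 69 = 7·9 + 6; at 10: 7·10 + 6 = 76; next = 75
base 10: 75 = 7·10 + 5; at 11: 7·11 + 5 = 82; next = 81
base 11: 81 = 7·11 + 4; at 12: 7·12 + 4 = 88; next = 87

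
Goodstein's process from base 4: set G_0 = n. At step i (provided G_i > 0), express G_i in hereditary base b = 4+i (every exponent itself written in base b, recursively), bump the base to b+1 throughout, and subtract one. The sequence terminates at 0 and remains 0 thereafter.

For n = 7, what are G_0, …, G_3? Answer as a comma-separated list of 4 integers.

7, 7, 7, 7

i=0: 7 = 4 + 3 (b=4); 4→5: 5 + 3 = 8; 8−1 = 7
i=1: 7 = 5 + 2 (b=5); 5→6: 6 + 2 = 8; 8−1 = 7
i=2: 7 = 6 + 1 (b=6); 6→7: 7 + 1 = 8; 8−1 = 7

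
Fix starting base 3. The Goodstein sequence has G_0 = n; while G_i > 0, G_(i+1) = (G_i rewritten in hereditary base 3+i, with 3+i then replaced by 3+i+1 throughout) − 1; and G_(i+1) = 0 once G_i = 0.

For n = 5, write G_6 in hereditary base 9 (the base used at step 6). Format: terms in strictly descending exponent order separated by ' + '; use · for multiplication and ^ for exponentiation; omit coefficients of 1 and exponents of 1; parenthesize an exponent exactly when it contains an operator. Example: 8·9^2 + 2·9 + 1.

step 0: 5 = 3 + 2; sub 4 for 3: 4 + 2; = 6; G_1 = 6−1 = 5
step 1: 5 = 4 + 1; sub 5 for 4: 5 + 1; = 6; G_2 = 6−1 = 5
step 2: 5 = 5; sub 6 for 5: 6; = 6; G_3 = 6−1 = 5
step 3: 5 = 5; sub 7 for 6: 5; = 5; G_4 = 5−1 = 4
step 4: 4 = 4; sub 8 for 7: 4; = 4; G_5 = 4−1 = 3
step 5: 3 = 3; sub 9 for 8: 3; = 3; G_6 = 3−1 = 2

2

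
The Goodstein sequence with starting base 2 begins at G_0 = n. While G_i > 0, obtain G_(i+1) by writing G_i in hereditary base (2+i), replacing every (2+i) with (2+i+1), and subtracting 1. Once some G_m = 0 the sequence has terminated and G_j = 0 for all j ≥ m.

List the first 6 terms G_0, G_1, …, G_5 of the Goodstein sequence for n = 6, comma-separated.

6, 29, 257, 3125, 46655, 98039

base 2: 6 = 2^2 + 2; at 3: 3^3 + 3 = 30; next = 29
base 3: 29 = 3^3 + 2; at 4: 4^4 + 2 = 258; next = 257
base 4: 257 = 4^4 + 1; at 5: 5^5 + 1 = 3126; next = 3125
base 5: 3125 = 5^5; at 6: 6^6 = 46656; next = 46655
base 6: 46655 = 5·6^5 + 5·6^4 + 5·6^3 + 5·6^2 + 5·6 + 5; at 7: 5·7^5 + 5·7^4 + 5·7^3 + 5·7^2 + 5·7 + 5 = 98040; next = 98039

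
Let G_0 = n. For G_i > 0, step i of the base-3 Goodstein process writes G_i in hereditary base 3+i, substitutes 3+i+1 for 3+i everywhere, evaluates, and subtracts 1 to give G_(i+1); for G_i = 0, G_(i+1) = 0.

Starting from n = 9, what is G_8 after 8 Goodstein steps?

26

9 —HB3→ 3^2 —bump→ 4^2 = 16 —(−1)→ 15
15 —HB4→ 3·4 + 3 —bump→ 3·5 + 3 = 18 —(−1)→ 17
17 —HB5→ 3·5 + 2 —bump→ 3·6 + 2 = 20 —(−1)→ 19
19 —HB6→ 3·6 + 1 —bump→ 3·7 + 1 = 22 —(−1)→ 21
21 —HB7→ 3·7 —bump→ 3·8 = 24 —(−1)→ 23
23 —HB8→ 2·8 + 7 —bump→ 2·9 + 7 = 25 —(−1)→ 24
24 —HB9→ 2·9 + 6 —bump→ 2·10 + 6 = 26 —(−1)→ 25
25 —HB10→ 2·10 + 5 —bump→ 2·11 + 5 = 27 —(−1)→ 26
26 —HB11→ 2·11 + 4 —bump→ 2·12 + 4 = 28 —(−1)→ 27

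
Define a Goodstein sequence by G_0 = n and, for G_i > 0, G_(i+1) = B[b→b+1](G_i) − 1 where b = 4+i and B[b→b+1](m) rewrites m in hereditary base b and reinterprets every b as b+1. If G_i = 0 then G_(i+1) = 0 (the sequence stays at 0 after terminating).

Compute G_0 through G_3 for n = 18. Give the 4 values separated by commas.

18, 26, 36, 48

(0) 18|_4 = 4^2 + 2 ↦ 5^2 + 2|_5 = 27 ⇒ 26
(1) 26|_5 = 5^2 + 1 ↦ 6^2 + 1|_6 = 37 ⇒ 36
(2) 36|_6 = 6^2 ↦ 7^2|_7 = 49 ⇒ 48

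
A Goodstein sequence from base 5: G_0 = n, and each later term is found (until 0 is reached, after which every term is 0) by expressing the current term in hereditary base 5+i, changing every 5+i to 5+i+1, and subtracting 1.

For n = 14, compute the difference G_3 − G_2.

1

i=0: 14 = 2·5 + 4 (b=5); 5→6: 2·6 + 4 = 16; 16−1 = 15
i=1: 15 = 2·6 + 3 (b=6); 6→7: 2·7 + 3 = 17; 17−1 = 16
i=2: 16 = 2·7 + 2 (b=7); 7→8: 2·8 + 2 = 18; 18−1 = 17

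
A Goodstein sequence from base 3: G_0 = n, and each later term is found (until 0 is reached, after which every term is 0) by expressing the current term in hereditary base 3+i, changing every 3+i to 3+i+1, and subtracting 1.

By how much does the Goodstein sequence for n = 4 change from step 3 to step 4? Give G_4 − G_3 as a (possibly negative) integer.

-1

base 3: 4 = 3 + 1; at 4: 4 + 1 = 5; next = 4
base 4: 4 = 4; at 5: 5 = 5; next = 4
base 5: 4 = 4; at 6: 4 = 4; next = 3
base 6: 3 = 3; at 7: 3 = 3; next = 2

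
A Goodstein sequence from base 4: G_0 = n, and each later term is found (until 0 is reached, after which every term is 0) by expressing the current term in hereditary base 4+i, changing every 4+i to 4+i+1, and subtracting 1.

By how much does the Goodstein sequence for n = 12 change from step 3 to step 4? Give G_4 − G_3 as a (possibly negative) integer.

step 0: 12 = 3·4; sub 5 for 4: 3·5; = 15; G_1 = 15−1 = 14
step 1: 14 = 2·5 + 4; sub 6 for 5: 2·6 + 4; = 16; G_2 = 16−1 = 15
step 2: 15 = 2·6 + 3; sub 7 for 6: 2·7 + 3; = 17; G_3 = 17−1 = 16
step 3: 16 = 2·7 + 2; sub 8 for 7: 2·8 + 2; = 18; G_4 = 18−1 = 17

1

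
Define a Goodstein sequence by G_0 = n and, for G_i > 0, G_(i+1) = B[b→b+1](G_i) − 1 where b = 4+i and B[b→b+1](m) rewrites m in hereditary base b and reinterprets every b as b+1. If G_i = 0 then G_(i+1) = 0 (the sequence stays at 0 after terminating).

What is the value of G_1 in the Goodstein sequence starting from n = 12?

G_0=12  [base 4] 3·4  →[4↦5]→  3·5 = 15  −1 ⇒ G_1=14
G_1=14  [base 5] 2·5 + 4  →[5↦6]→  2·6 + 4 = 16  −1 ⇒ G_2=15

14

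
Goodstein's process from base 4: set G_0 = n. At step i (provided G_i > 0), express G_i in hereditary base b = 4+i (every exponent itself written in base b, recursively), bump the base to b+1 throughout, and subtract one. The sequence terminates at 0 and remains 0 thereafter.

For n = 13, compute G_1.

15

[0] 13 ≡ 3·4 + 1 (base 4). Lift 5: 16. −1: 15.
[1] 15 ≡ 3·5 (base 5). Lift 6: 18. −1: 17.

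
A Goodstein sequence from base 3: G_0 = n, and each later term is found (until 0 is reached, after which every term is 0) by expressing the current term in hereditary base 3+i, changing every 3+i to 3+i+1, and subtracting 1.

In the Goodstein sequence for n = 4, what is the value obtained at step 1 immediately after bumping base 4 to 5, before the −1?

4 —HB3→ 3 + 1 —bump→ 4 + 1 = 5 —(−1)→ 4
4 —HB4→ 4 —bump→ 5 = 5 —(−1)→ 4

5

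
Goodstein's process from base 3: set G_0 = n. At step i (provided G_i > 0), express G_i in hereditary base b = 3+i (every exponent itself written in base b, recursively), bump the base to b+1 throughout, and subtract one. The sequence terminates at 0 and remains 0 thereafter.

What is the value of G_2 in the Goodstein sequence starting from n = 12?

27

i=0: 12 = 3^2 + 3 (b=3); 3→4: 4^2 + 4 = 20; 20−1 = 19
i=1: 19 = 4^2 + 3 (b=4); 4→5: 5^2 + 3 = 28; 28−1 = 27
i=2: 27 = 5^2 + 2 (b=5); 5→6: 6^2 + 2 = 38; 38−1 = 37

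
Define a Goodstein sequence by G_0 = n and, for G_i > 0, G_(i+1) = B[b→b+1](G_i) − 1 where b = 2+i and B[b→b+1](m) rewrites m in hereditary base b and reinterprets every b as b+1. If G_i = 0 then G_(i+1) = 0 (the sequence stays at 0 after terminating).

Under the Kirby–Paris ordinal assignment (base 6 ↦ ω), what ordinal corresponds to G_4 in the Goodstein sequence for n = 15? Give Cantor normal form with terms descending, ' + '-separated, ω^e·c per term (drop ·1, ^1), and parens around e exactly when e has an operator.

(0) 15|_2 = 2^(2 + 1) + 2^2 + 2 + 1 ↦ 3^(3 + 1) + 3^3 + 3 + 1|_3 = 112 ⇒ 111
(1) 111|_3 = 3^(3 + 1) + 3^3 + 3 ↦ 4^(4 + 1) + 4^4 + 4|_4 = 1284 ⇒ 1283
(2) 1283|_4 = 4^(4 + 1) + 4^4 + 3 ↦ 5^(5 + 1) + 5^5 + 3|_5 = 18753 ⇒ 18752
(3) 18752|_5 = 5^(5 + 1) + 5^5 + 2 ↦ 6^(6 + 1) + 6^6 + 2|_6 = 326594 ⇒ 326593

ω^(ω + 1) + ω^ω + 1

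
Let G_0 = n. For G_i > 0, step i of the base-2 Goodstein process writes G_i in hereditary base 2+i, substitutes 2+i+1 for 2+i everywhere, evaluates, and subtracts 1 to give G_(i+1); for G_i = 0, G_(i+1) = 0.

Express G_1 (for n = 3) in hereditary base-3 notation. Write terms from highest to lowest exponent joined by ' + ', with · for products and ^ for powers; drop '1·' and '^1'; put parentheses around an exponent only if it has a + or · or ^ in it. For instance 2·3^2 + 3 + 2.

G_0 = 3. HB_2(3) = 2 + 1. Bump = 4. G_1 = 3.
G_1 = 3. HB_3(3) = 3. Bump = 4. G_2 = 3.

3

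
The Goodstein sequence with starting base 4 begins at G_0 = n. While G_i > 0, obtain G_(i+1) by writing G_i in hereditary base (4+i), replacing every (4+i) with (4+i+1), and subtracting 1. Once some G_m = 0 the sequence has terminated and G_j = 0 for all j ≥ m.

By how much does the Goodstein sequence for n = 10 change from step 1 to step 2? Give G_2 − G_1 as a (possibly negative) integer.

step 0: 10 = 2·4 + 2; sub 5 for 4: 2·5 + 2; = 12; G_1 = 12−1 = 11
step 1: 11 = 2·5 + 1; sub 6 for 5: 2·6 + 1; = 13; G_2 = 13−1 = 12

1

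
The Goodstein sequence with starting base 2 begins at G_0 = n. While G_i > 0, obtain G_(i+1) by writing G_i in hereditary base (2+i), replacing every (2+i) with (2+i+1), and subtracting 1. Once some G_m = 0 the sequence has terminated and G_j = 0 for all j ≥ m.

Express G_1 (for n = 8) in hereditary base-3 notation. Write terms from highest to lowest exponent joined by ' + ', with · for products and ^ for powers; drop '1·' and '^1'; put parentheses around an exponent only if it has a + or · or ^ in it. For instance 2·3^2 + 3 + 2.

2·3^3 + 2·3^2 + 2·3 + 2

(0) 8|_2 = 2^(2 + 1) ↦ 3^(3 + 1)|_3 = 81 ⇒ 80
(1) 80|_3 = 2·3^3 + 2·3^2 + 2·3 + 2 ↦ 2·4^4 + 2·4^2 + 2·4 + 2|_4 = 554 ⇒ 553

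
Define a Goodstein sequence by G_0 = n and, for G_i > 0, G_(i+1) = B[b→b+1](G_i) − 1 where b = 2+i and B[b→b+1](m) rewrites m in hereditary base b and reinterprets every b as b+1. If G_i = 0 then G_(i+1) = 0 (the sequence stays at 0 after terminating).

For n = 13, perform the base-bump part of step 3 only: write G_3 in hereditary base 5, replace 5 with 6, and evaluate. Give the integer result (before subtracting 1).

G_0=13  [base 2] 2^(2 + 1) + 2^2 + 1  →[2↦3]→  3^(3 + 1) + 3^3 + 1 = 109  −1 ⇒ G_1=108
G_1=108  [base 3] 3^(3 + 1) + 3^3  →[3↦4]→  4^(4 + 1) + 4^4 = 1280  −1 ⇒ G_2=1279
G_2=1279  [base 4] 4^(4 + 1) + 3·4^3 + 3·4^2 + 3·4 + 3  →[4↦5]→  5^(5 + 1) + 3·5^3 + 3·5^2 + 3·5 + 3 = 16093  −1 ⇒ G_3=16092
G_3=16092  [base 5] 5^(5 + 1) + 3·5^3 + 3·5^2 + 3·5 + 2  →[5↦6]→  6^(6 + 1) + 3·6^3 + 3·6^2 + 3·6 + 2 = 280712  −1 ⇒ G_4=280711

280712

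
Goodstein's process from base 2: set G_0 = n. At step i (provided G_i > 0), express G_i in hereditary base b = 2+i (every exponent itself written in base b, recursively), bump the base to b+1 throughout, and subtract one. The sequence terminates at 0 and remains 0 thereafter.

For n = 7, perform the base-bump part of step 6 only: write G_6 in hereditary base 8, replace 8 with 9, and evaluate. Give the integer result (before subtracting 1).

37665880

G_0=7  [base 2] 2^2 + 2 + 1  →[2↦3]→  3^3 + 3 + 1 = 31  −1 ⇒ G_1=30
G_1=30  [base 3] 3^3 + 3  →[3↦4]→  4^4 + 4 = 260  −1 ⇒ G_2=259
G_2=259  [base 4] 4^4 + 3  →[4↦5]→  5^5 + 3 = 3128  −1 ⇒ G_3=3127
G_3=3127  [base 5] 5^5 + 2  →[5↦6]→  6^6 + 2 = 46658  −1 ⇒ G_4=46657
G_4=46657  [base 6] 6^6 + 1  →[6↦7]→  7^7 + 1 = 823544  −1 ⇒ G_5=823543
G_5=823543  [base 7] 7^7  →[7↦8]→  8^8 = 16777216  −1 ⇒ G_6=16777215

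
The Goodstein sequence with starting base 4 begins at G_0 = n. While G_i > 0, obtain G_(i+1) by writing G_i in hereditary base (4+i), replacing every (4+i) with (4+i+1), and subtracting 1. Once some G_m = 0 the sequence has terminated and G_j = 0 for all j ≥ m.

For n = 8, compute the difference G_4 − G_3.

0

step 0: 8 = 2·4; sub 5 for 4: 2·5; = 10; G_1 = 10−1 = 9
step 1: 9 = 5 + 4; sub 6 for 5: 6 + 4; = 10; G_2 = 10−1 = 9
step 2: 9 = 6 + 3; sub 7 for 6: 7 + 3; = 10; G_3 = 10−1 = 9
step 3: 9 = 7 + 2; sub 8 for 7: 8 + 2; = 10; G_4 = 10−1 = 9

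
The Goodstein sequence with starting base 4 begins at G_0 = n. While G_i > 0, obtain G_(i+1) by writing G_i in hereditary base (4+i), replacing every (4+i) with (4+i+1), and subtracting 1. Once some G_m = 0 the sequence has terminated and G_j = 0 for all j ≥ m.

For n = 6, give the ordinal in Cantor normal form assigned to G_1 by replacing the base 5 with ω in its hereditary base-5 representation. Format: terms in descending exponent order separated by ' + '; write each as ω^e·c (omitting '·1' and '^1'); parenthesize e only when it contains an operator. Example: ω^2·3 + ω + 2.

(0) 6|_4 = 4 + 2 ↦ 5 + 2|_5 = 7 ⇒ 6
(1) 6|_5 = 5 + 1 ↦ 6 + 1|_6 = 7 ⇒ 6

ω + 1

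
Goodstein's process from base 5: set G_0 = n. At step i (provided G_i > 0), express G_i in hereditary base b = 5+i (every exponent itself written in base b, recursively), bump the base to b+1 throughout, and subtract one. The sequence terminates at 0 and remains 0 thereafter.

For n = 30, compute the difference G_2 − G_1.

12

(0) 30|_5 = 5^2 + 5 ↦ 6^2 + 6|_6 = 42 ⇒ 41
(1) 41|_6 = 6^2 + 5 ↦ 7^2 + 5|_7 = 54 ⇒ 53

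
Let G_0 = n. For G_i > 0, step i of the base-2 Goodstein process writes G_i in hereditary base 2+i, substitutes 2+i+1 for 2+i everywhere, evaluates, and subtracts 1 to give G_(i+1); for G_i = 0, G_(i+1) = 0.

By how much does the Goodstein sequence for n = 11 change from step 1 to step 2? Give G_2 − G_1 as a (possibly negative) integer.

i=0: 11 = 2^(2 + 1) + 2 + 1 (b=2); 2→3: 3^(3 + 1) + 3 + 1 = 85; 85−1 = 84
i=1: 84 = 3^(3 + 1) + 3 (b=3); 3→4: 4^(4 + 1) + 4 = 1028; 1028−1 = 1027

943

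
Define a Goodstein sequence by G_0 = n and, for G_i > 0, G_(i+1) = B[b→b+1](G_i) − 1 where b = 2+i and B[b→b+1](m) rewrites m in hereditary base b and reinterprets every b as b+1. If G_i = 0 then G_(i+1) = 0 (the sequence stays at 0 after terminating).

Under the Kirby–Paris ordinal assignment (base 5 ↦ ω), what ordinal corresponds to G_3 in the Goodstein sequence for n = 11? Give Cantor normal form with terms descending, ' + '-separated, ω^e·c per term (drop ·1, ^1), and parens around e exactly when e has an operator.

ω^(ω + 1) + 2

base 2: 11 = 2^(2 + 1) + 2 + 1; at 3: 3^(3 + 1) + 3 + 1 = 85; next = 84
base 3: 84 = 3^(3 + 1) + 3; at 4: 4^(4 + 1) + 4 = 1028; next = 1027
base 4: 1027 = 4^(4 + 1) + 3; at 5: 5^(5 + 1) + 3 = 15628; next = 15627
base 5: 15627 = 5^(5 + 1) + 2; at 6: 6^(6 + 1) + 2 = 279938; next = 279937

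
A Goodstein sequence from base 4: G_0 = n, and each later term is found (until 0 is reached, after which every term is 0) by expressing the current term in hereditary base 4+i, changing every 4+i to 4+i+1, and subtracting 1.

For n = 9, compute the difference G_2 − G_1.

G_0 = 9. HB_4(9) = 2·4 + 1. Bump = 11. G_1 = 10.
G_1 = 10. HB_5(10) = 2·5. Bump = 12. G_2 = 11.

1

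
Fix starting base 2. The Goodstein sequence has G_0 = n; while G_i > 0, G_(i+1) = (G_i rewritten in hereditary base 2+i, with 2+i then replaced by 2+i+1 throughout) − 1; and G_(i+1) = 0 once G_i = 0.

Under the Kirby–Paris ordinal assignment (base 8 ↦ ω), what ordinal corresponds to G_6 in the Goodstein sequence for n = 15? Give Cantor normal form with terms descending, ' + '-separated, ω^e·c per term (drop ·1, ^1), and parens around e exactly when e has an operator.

base 2: 15 = 2^(2 + 1) + 2^2 + 2 + 1; at 3: 3^(3 + 1) + 3^3 + 3 + 1 = 112; next = 111
base 3: 111 = 3^(3 + 1) + 3^3 + 3; at 4: 4^(4 + 1) + 4^4 + 4 = 1284; next = 1283
base 4: 1283 = 4^(4 + 1) + 4^4 + 3; at 5: 5^(5 + 1) + 5^5 + 3 = 18753; next = 18752
base 5: 18752 = 5^(5 + 1) + 5^5 + 2; at 6: 6^(6 + 1) + 6^6 + 2 = 326594; next = 326593
base 6: 326593 = 6^(6 + 1) + 6^6 + 1; at 7: 7^(7 + 1) + 7^7 + 1 = 6588345; next = 6588344
base 7: 6588344 = 7^(7 + 1) + 7^7; at 8: 8^(8 + 1) + 8^8 = 150994944; next = 150994943
base 8: 150994943 = 8^(8 + 1) + 7·8^7 + 7·8^6 + 7·8^5 + 7·8^4 + 7·8^3 + 7·8^2 + 7·8 + 7; at 9: 9^(9 + 1) + 7·9^7 + 7·9^6 + 7·9^5 + 7·9^4 + 7·9^3 + 7·9^2 + 7·9 + 7 = 3524450281; next = 3524450280

ω^(ω + 1) + ω^7·7 + ω^6·7 + ω^5·7 + ω^4·7 + ω^3·7 + ω^2·7 + ω·7 + 7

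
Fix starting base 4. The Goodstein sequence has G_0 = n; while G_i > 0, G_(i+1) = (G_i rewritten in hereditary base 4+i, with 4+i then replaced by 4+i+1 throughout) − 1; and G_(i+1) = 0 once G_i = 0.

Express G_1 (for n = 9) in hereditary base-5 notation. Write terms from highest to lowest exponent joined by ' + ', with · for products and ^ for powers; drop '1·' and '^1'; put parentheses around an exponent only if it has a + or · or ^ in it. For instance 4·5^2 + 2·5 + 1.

base 4: 9 = 2·4 + 1; at 5: 2·5 + 1 = 11; next = 10
base 5: 10 = 2·5; at 6: 2·6 = 12; next = 11

2·5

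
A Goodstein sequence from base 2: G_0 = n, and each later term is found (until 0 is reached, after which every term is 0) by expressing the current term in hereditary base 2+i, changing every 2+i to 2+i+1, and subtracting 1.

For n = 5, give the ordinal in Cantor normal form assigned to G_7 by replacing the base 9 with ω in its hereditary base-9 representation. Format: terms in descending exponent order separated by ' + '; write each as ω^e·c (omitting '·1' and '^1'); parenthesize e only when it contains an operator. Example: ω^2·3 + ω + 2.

i=0: 5 = 2^2 + 1 (b=2); 2→3: 3^3 + 1 = 28; 28−1 = 27
i=1: 27 = 3^3 (b=3); 3→4: 4^4 = 256; 256−1 = 255
i=2: 255 = 3·4^3 + 3·4^2 + 3·4 + 3 (b=4); 4→5: 3·5^3 + 3·5^2 + 3·5 + 3 = 468; 468−1 = 467
i=3: 467 = 3·5^3 + 3·5^2 + 3·5 + 2 (b=5); 5→6: 3·6^3 + 3·6^2 + 3·6 + 2 = 776; 776−1 = 775
i=4: 775 = 3·6^3 + 3·6^2 + 3·6 + 1 (b=6); 6→7: 3·7^3 + 3·7^2 + 3·7 + 1 = 1198; 1198−1 = 1197
i=5: 1197 = 3·7^3 + 3·7^2 + 3·7 (b=7); 7→8: 3·8^3 + 3·8^2 + 3·8 = 1752; 1752−1 = 1751
i=6: 1751 = 3·8^3 + 3·8^2 + 2·8 + 7 (b=8); 8→9: 3·9^3 + 3·9^2 + 2·9 + 7 = 2455; 2455−1 = 2454

ω^3·3 + ω^2·3 + ω·2 + 6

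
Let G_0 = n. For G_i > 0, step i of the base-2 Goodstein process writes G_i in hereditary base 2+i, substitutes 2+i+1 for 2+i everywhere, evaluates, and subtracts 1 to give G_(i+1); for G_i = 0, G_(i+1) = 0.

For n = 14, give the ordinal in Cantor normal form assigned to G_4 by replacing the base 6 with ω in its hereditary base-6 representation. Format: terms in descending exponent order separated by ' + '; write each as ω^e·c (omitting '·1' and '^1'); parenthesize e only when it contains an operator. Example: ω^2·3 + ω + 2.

ω^(ω + 1) + ω^5·5 + ω^4·5 + ω^3·5 + ω^2·5 + ω·5 + 5

G_0=14  [base 2] 2^(2 + 1) + 2^2 + 2  →[2↦3]→  3^(3 + 1) + 3^3 + 3 = 111  −1 ⇒ G_1=110
G_1=110  [base 3] 3^(3 + 1) + 3^3 + 2  →[3↦4]→  4^(4 + 1) + 4^4 + 2 = 1282  −1 ⇒ G_2=1281
G_2=1281  [base 4] 4^(4 + 1) + 4^4 + 1  →[4↦5]→  5^(5 + 1) + 5^5 + 1 = 18751  −1 ⇒ G_3=18750
G_3=18750  [base 5] 5^(5 + 1) + 5^5  →[5↦6]→  6^(6 + 1) + 6^6 = 326592  −1 ⇒ G_4=326591
G_4=326591  [base 6] 6^(6 + 1) + 5·6^5 + 5·6^4 + 5·6^3 + 5·6^2 + 5·6 + 5  →[6↦7]→  7^(7 + 1) + 5·7^5 + 5·7^4 + 5·7^3 + 5·7^2 + 5·7 + 5 = 5862841  −1 ⇒ G_5=5862840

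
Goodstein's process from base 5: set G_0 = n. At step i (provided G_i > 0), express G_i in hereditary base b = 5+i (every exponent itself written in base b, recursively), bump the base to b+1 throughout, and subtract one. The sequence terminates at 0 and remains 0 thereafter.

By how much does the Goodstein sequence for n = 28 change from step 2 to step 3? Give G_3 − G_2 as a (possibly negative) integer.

14

28 —HB5→ 5^2 + 3 —bump→ 6^2 + 3 = 39 —(−1)→ 38
38 —HB6→ 6^2 + 2 —bump→ 7^2 + 2 = 51 —(−1)→ 50
50 —HB7→ 7^2 + 1 —bump→ 8^2 + 1 = 65 —(−1)→ 64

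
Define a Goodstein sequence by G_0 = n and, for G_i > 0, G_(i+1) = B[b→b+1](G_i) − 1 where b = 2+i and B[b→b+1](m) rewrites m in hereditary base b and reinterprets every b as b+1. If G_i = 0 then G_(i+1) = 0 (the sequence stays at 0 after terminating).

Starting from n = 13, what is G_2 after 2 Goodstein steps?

1279

G_0=13  [base 2] 2^(2 + 1) + 2^2 + 1  →[2↦3]→  3^(3 + 1) + 3^3 + 1 = 109  −1 ⇒ G_1=108
G_1=108  [base 3] 3^(3 + 1) + 3^3  →[3↦4]→  4^(4 + 1) + 4^4 = 1280  −1 ⇒ G_2=1279
G_2=1279  [base 4] 4^(4 + 1) + 3·4^3 + 3·4^2 + 3·4 + 3  →[4↦5]→  5^(5 + 1) + 3·5^3 + 3·5^2 + 3·5 + 3 = 16093  −1 ⇒ G_3=16092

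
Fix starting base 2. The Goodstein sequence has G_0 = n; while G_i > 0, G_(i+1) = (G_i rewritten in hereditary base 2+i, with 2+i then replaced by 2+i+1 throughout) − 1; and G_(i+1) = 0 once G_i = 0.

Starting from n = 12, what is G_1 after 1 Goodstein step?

107

12 —HB2→ 2^(2 + 1) + 2^2 —bump→ 3^(3 + 1) + 3^3 = 108 —(−1)→ 107
107 —HB3→ 3^(3 + 1) + 2·3^2 + 2·3 + 2 —bump→ 4^(4 + 1) + 2·4^2 + 2·4 + 2 = 1066 —(−1)→ 1065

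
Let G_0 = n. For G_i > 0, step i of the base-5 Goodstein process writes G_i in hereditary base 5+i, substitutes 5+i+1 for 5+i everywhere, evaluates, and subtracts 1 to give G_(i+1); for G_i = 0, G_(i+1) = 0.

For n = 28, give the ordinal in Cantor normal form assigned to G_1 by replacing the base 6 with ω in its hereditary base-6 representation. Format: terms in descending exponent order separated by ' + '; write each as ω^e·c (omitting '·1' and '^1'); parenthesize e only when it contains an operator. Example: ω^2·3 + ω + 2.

ω^2 + 2

i=0: 28 = 5^2 + 3 (b=5); 5→6: 6^2 + 3 = 39; 39−1 = 38
i=1: 38 = 6^2 + 2 (b=6); 6→7: 7^2 + 2 = 51; 51−1 = 50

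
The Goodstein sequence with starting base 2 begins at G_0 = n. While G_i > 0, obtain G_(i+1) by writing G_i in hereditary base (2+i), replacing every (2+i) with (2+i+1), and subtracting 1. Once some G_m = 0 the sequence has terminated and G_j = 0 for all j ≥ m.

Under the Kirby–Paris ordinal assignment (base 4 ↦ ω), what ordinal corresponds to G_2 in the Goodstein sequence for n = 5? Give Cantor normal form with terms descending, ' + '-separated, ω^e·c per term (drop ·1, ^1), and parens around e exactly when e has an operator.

(0) 5|_2 = 2^2 + 1 ↦ 3^3 + 1|_3 = 28 ⇒ 27
(1) 27|_3 = 3^3 ↦ 4^4|_4 = 256 ⇒ 255

ω^3·3 + ω^2·3 + ω·3 + 3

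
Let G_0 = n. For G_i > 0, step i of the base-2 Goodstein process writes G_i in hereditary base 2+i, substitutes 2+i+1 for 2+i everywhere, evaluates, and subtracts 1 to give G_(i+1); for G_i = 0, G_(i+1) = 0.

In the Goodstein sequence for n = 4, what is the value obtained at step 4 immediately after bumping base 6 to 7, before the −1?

110

base 2: 4 = 2^2; at 3: 3^3 = 27; next = 26
base 3: 26 = 2·3^2 + 2·3 + 2; at 4: 2·4^2 + 2·4 + 2 = 42; next = 41
base 4: 41 = 2·4^2 + 2·4 + 1; at 5: 2·5^2 + 2·5 + 1 = 61; next = 60
base 5: 60 = 2·5^2 + 2·5; at 6: 2·6^2 + 2·6 = 84; next = 83
base 6: 83 = 2·6^2 + 6 + 5; at 7: 2·7^2 + 7 + 5 = 110; next = 109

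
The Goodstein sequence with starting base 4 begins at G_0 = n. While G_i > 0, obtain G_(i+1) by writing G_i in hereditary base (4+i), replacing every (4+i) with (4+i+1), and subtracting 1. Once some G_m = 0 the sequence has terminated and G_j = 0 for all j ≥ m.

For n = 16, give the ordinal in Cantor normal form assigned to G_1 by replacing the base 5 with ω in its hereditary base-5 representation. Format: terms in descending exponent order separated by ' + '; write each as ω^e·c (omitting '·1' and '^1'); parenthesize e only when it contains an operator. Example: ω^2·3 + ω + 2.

[0] 16 ≡ 4^2 (base 4). Lift 5: 25. −1: 24.
[1] 24 ≡ 4·5 + 4 (base 5). Lift 6: 28. −1: 27.

ω·4 + 4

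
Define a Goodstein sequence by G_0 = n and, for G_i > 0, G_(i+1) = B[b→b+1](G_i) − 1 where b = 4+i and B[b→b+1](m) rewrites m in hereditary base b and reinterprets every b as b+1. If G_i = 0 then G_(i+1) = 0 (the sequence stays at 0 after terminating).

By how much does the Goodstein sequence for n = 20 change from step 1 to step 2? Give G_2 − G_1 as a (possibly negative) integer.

G_0=20  [base 4] 4^2 + 4  →[4↦5]→  5^2 + 5 = 30  −1 ⇒ G_1=29
G_1=29  [base 5] 5^2 + 4  →[5↦6]→  6^2 + 4 = 40  −1 ⇒ G_2=39

10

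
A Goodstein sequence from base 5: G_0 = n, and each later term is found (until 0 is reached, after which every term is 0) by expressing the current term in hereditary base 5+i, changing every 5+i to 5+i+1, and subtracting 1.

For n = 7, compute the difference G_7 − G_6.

-1

G_0 = 7. HB_5(7) = 5 + 2. Bump = 8. G_1 = 7.
G_1 = 7. HB_6(7) = 6 + 1. Bump = 8. G_2 = 7.
G_2 = 7. HB_7(7) = 7. Bump = 8. G_3 = 7.
G_3 = 7. HB_8(7) = 7. Bump = 7. G_4 = 6.
G_4 = 6. HB_9(6) = 6. Bump = 6. G_5 = 5.
G_5 = 5. HB_10(5) = 5. Bump = 5. G_6 = 4.
G_6 = 4. HB_11(4) = 4. Bump = 4. G_7 = 3.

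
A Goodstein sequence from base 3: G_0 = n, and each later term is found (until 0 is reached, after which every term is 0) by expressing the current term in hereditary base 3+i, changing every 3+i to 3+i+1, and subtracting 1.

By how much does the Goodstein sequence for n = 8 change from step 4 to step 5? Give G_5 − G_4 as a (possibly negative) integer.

i=0: 8 = 2·3 + 2 (b=3); 3→4: 2·4 + 2 = 10; 10−1 = 9
i=1: 9 = 2·4 + 1 (b=4); 4→5: 2·5 + 1 = 11; 11−1 = 10
i=2: 10 = 2·5 (b=5); 5→6: 2·6 = 12; 12−1 = 11
i=3: 11 = 6 + 5 (b=6); 6→7: 7 + 5 = 12; 12−1 = 11
i=4: 11 = 7 + 4 (b=7); 7→8: 8 + 4 = 12; 12−1 = 11

0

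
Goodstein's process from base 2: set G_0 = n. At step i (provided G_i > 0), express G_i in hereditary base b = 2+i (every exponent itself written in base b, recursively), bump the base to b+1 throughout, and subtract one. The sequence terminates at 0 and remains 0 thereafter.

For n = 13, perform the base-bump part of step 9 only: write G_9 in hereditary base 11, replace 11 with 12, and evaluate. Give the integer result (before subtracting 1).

106993205384716

step 0: 13 = 2^(2 + 1) + 2^2 + 1; sub 3 for 2: 3^(3 + 1) + 3^3 + 1; = 109; G_1 = 109−1 = 108
step 1: 108 = 3^(3 + 1) + 3^3; sub 4 for 3: 4^(4 + 1) + 4^4; = 1280; G_2 = 1280−1 = 1279
step 2: 1279 = 4^(4 + 1) + 3·4^3 + 3·4^2 + 3·4 + 3; sub 5 for 4: 5^(5 + 1) + 3·5^3 + 3·5^2 + 3·5 + 3; = 16093; G_3 = 16093−1 = 16092
step 3: 16092 = 5^(5 + 1) + 3·5^3 + 3·5^2 + 3·5 + 2; sub 6 for 5: 6^(6 + 1) + 3·6^3 + 3·6^2 + 3·6 + 2; = 280712; G_4 = 280712−1 = 280711
step 4: 280711 = 6^(6 + 1) + 3·6^3 + 3·6^2 + 3·6 + 1; sub 7 for 6: 7^(7 + 1) + 3·7^3 + 3·7^2 + 3·7 + 1; = 5765999; G_5 = 5765999−1 = 5765998
step 5: 5765998 = 7^(7 + 1) + 3·7^3 + 3·7^2 + 3·7; sub 8 for 7: 8^(8 + 1) + 3·8^3 + 3·8^2 + 3·8; = 134219480; G_6 = 134219480−1 = 134219479
step 6: 134219479 = 8^(8 + 1) + 3·8^3 + 3·8^2 + 2·8 + 7; sub 9 for 8: 9^(9 + 1) + 3·9^3 + 3·9^2 + 2·9 + 7; = 3486786856; G_7 = 3486786856−1 = 3486786855
step 7: 3486786855 = 9^(9 + 1) + 3·9^3 + 3·9^2 + 2·9 + 6; sub 10 for 9: 10^(10 + 1) + 3·10^3 + 3·10^2 + 2·10 + 6; = 100000003326; G_8 = 100000003326−1 = 100000003325
step 8: 100000003325 = 10^(10 + 1) + 3·10^3 + 3·10^2 + 2·10 + 5; sub 11 for 10: 11^(11 + 1) + 3·11^3 + 3·11^2 + 2·11 + 5; = 3138428381104; G_9 = 3138428381104−1 = 3138428381103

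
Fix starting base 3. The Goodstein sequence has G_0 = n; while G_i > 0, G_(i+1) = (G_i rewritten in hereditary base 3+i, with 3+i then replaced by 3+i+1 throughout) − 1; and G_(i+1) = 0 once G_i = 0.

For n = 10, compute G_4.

30

i=0: 10 = 3^2 + 1 (b=3); 3→4: 4^2 + 1 = 17; 17−1 = 16
i=1: 16 = 4^2 (b=4); 4→5: 5^2 = 25; 25−1 = 24
i=2: 24 = 4·5 + 4 (b=5); 5→6: 4·6 + 4 = 28; 28−1 = 27
i=3: 27 = 4·6 + 3 (b=6); 6→7: 4·7 + 3 = 31; 31−1 = 30
i=4: 30 = 4·7 + 2 (b=7); 7→8: 4·8 + 2 = 34; 34−1 = 33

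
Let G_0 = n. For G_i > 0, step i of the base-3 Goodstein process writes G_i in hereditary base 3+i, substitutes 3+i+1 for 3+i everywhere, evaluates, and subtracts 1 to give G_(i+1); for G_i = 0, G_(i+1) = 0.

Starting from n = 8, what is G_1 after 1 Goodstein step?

i=0: 8 = 2·3 + 2 (b=3); 3→4: 2·4 + 2 = 10; 10−1 = 9
i=1: 9 = 2·4 + 1 (b=4); 4→5: 2·5 + 1 = 11; 11−1 = 10

9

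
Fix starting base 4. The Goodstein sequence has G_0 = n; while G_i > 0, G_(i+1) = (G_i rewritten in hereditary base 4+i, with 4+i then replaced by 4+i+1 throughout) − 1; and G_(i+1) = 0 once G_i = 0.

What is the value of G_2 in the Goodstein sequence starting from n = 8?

i=0: 8 = 2·4 (b=4); 4→5: 2·5 = 10; 10−1 = 9
i=1: 9 = 5 + 4 (b=5); 5→6: 6 + 4 = 10; 10−1 = 9

9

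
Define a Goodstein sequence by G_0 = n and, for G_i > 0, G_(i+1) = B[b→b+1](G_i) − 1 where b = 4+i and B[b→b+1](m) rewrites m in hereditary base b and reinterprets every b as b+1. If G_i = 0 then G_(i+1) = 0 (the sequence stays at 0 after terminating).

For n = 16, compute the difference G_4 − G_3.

3

i=0: 16 = 4^2 (b=4); 4→5: 5^2 = 25; 25−1 = 24
i=1: 24 = 4·5 + 4 (b=5); 5→6: 4·6 + 4 = 28; 28−1 = 27
i=2: 27 = 4·6 + 3 (b=6); 6→7: 4·7 + 3 = 31; 31−1 = 30
i=3: 30 = 4·7 + 2 (b=7); 7→8: 4·8 + 2 = 34; 34−1 = 33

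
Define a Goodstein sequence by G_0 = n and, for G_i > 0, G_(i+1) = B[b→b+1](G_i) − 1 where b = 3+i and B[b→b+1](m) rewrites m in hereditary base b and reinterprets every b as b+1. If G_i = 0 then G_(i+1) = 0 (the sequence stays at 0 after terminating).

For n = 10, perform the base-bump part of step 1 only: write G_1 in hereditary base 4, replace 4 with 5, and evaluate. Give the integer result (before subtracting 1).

25

i=0: 10 = 3^2 + 1 (b=3); 3→4: 4^2 + 1 = 17; 17−1 = 16
i=1: 16 = 4^2 (b=4); 4→5: 5^2 = 25; 25−1 = 24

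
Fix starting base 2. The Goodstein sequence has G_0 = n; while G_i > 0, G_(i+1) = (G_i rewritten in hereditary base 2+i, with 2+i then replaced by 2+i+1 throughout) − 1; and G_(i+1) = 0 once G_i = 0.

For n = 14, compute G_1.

G_0=14  [base 2] 2^(2 + 1) + 2^2 + 2  →[2↦3]→  3^(3 + 1) + 3^3 + 3 = 111  −1 ⇒ G_1=110
G_1=110  [base 3] 3^(3 + 1) + 3^3 + 2  →[3↦4]→  4^(4 + 1) + 4^4 + 2 = 1282  −1 ⇒ G_2=1281

110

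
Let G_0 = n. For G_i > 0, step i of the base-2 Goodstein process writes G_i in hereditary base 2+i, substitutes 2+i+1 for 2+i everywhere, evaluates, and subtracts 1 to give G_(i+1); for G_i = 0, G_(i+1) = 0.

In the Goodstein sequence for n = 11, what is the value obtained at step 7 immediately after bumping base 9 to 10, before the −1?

G_0=11  [base 2] 2^(2 + 1) + 2 + 1  →[2↦3]→  3^(3 + 1) + 3 + 1 = 85  −1 ⇒ G_1=84
G_1=84  [base 3] 3^(3 + 1) + 3  →[3↦4]→  4^(4 + 1) + 4 = 1028  −1 ⇒ G_2=1027
G_2=1027  [base 4] 4^(4 + 1) + 3  →[4↦5]→  5^(5 + 1) + 3 = 15628  −1 ⇒ G_3=15627
G_3=15627  [base 5] 5^(5 + 1) + 2  →[5↦6]→  6^(6 + 1) + 2 = 279938  −1 ⇒ G_4=279937
G_4=279937  [base 6] 6^(6 + 1) + 1  →[6↦7]→  7^(7 + 1) + 1 = 5764802  −1 ⇒ G_5=5764801
G_5=5764801  [base 7] 7^(7 + 1)  →[7↦8]→  8^(8 + 1) = 134217728  −1 ⇒ G_6=134217727
G_6=134217727  [base 8] 7·8^8 + 7·8^7 + 7·8^6 + 7·8^5 + 7·8^4 + 7·8^3 + 7·8^2 + 7·8 + 7  →[8↦9]→  7·9^9 + 7·9^7 + 7·9^6 + 7·9^5 + 7·9^4 + 7·9^3 + 7·9^2 + 7·9 + 7 = 2749609303  −1 ⇒ G_7=2749609302

70077777776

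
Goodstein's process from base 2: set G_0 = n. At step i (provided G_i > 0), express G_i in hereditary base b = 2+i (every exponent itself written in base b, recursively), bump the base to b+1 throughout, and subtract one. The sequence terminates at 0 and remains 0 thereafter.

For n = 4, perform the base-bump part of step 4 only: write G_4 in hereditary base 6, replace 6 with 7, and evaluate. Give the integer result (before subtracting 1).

110

step 0: 4 = 2^2; sub 3 for 2: 3^3; = 27; G_1 = 27−1 = 26
step 1: 26 = 2·3^2 + 2·3 + 2; sub 4 for 3: 2·4^2 + 2·4 + 2; = 42; G_2 = 42−1 = 41
step 2: 41 = 2·4^2 + 2·4 + 1; sub 5 for 4: 2·5^2 + 2·5 + 1; = 61; G_3 = 61−1 = 60
step 3: 60 = 2·5^2 + 2·5; sub 6 for 5: 2·6^2 + 2·6; = 84; G_4 = 84−1 = 83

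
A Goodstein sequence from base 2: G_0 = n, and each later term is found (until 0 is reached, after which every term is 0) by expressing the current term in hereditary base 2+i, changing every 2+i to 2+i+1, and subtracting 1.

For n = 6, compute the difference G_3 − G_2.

2868

i=0: 6 = 2^2 + 2 (b=2); 2→3: 3^3 + 3 = 30; 30−1 = 29
i=1: 29 = 3^3 + 2 (b=3); 3→4: 4^4 + 2 = 258; 258−1 = 257
i=2: 257 = 4^4 + 1 (b=4); 4→5: 5^5 + 1 = 3126; 3126−1 = 3125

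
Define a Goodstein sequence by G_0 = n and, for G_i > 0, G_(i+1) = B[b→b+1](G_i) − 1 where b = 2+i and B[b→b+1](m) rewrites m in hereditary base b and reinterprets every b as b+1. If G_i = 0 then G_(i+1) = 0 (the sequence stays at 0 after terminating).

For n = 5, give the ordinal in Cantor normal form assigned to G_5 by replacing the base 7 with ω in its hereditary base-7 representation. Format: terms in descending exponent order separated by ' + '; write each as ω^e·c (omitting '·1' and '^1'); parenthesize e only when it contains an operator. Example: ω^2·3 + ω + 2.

ω^3·3 + ω^2·3 + ω·3

base 2: 5 = 2^2 + 1; at 3: 3^3 + 1 = 28; next = 27
base 3: 27 = 3^3; at 4: 4^4 = 256; next = 255
base 4: 255 = 3·4^3 + 3·4^2 + 3·4 + 3; at 5: 3·5^3 + 3·5^2 + 3·5 + 3 = 468; next = 467
base 5: 467 = 3·5^3 + 3·5^2 + 3·5 + 2; at 6: 3·6^3 + 3·6^2 + 3·6 + 2 = 776; next = 775
base 6: 775 = 3·6^3 + 3·6^2 + 3·6 + 1; at 7: 3·7^3 + 3·7^2 + 3·7 + 1 = 1198; next = 1197
base 7: 1197 = 3·7^3 + 3·7^2 + 3·7; at 8: 3·8^3 + 3·8^2 + 3·8 = 1752; next = 1751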